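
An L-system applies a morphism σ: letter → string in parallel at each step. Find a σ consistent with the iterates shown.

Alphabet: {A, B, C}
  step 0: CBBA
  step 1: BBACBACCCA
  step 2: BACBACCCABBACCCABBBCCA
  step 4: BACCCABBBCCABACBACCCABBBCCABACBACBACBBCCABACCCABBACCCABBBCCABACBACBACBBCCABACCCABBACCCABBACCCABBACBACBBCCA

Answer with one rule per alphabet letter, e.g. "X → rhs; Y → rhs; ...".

  step 1 ⇒ step 2: BBACBACCCA ⇒ BAC·BAC·CCA·B·BAC·CCA·B·B·B·CCA
    A ↦ CCA
    B ↦ BAC
    C ↦ B

A->CCA, B->BAC, C->B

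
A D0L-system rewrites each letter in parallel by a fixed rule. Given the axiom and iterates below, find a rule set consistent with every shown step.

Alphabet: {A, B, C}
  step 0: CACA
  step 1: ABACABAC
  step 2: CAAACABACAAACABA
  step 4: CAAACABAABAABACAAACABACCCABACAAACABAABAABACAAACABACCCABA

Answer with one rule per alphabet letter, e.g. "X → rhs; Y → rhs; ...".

  step 1 ⇒ step 2: ABACABAC ⇒ C·AAA·C·ABA·C·AAA·C·ABA
    A ↦ C
    B ↦ AAA
    C ↦ ABA

A->C, B->AAA, C->ABA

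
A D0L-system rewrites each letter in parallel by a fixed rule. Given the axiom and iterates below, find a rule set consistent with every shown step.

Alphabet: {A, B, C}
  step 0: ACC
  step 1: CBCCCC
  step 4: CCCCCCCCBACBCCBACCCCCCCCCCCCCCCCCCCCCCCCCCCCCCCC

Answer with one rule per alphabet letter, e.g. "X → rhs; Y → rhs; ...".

  step 0 ⇒ step 1: ACC ⇒ CB·CC·CC
    A ↦ CB
    C ↦ CC
    B ↦ BA  (constrained at step 1)

A->CB, B->BA, C->CC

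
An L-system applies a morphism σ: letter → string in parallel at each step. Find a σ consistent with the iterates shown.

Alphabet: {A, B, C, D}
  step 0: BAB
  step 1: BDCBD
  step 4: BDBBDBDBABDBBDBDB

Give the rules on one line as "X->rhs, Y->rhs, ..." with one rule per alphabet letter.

A->C, B->BD, C->A, D->B

  step 0 ⇒ step 1: BAB ⇒ BD·C·BD
    A ↦ C
    B ↦ BD
    C ↦ A  (constrained at step 1)
    D ↦ B  (constrained at step 1)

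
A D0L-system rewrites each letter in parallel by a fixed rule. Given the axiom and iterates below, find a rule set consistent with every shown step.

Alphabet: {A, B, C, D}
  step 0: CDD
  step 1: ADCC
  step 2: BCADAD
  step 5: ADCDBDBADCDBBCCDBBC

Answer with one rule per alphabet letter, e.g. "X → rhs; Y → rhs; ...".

A->B, B->DB, C->AD, D->C

  step 1 ⇒ step 2: ADCC ⇒ B·C·AD·AD
    A ↦ B
    C ↦ AD
    D ↦ C
    B ↦ DB  (constrained at step 2)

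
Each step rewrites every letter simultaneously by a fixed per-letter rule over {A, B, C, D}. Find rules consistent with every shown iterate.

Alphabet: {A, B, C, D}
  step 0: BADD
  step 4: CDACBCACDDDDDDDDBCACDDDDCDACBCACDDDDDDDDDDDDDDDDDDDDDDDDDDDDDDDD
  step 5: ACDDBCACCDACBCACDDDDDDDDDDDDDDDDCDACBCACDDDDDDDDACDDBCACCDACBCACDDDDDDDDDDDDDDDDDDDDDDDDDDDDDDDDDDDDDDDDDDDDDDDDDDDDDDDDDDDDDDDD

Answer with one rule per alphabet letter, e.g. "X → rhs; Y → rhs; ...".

A->BC, B->CD, C->AC, D->DD

  step 4 ⇒ step 5: CDACBCACDDDDDDDDBCACDDDDCDACBCACDDDDDDDDDDDDDDDDDDDDDDDDDDDDDDDD ⇒ AC·DD·BC·AC·CD·AC·BC·AC·DD·DD·DD·DD·DD·DD·DD·DD·CD·AC·BC·AC·DD·DD·DD·DD·AC·DD·BC·AC·CD·AC·BC·AC·DD·DD·DD·DD·DD·DD·DD·DD·DD·DD·DD·DD·DD·DD·DD·DD·DD·DD·DD·DD·DD·DD·DD·DD·DD·DD·DD·DD·DD·DD·DD·DD
    A ↦ BC
    B ↦ CD
    C ↦ AC
    D ↦ DD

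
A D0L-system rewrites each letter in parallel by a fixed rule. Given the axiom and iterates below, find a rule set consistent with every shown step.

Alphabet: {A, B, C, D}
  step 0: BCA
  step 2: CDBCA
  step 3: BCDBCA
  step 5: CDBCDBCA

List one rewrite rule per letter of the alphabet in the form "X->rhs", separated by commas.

  step 2 ⇒ step 3: CDBCA ⇒ B·C·D·B·CA
    A ↦ CA
    B ↦ D
    C ↦ B
    D ↦ C

A->CA, B->D, C->B, D->C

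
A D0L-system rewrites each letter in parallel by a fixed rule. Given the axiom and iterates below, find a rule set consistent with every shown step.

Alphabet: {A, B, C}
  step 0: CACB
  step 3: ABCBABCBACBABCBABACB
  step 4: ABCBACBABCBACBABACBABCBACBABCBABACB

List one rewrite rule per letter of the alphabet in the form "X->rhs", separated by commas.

  step 3 ⇒ step 4: ABCBABCBACBABCBABACB ⇒ AB·CB·A·CB·AB·CB·A·CB·AB·A·CB·AB·CB·A·CB·AB·CB·AB·A·CB
    A ↦ AB
    B ↦ CB
    C ↦ A

A->AB, B->CB, C->A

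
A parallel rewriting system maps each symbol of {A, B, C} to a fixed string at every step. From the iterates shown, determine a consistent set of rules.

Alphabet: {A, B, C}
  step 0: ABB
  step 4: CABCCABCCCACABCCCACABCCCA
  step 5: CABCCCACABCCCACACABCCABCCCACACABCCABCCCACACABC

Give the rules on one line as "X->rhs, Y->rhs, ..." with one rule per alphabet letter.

  step 4 ⇒ step 5: CABCCABCCCACABCCCACABCCCA ⇒ CA·BC·C·CA·CA·BC·C·CA·CA·CA·BC·CA·BC·C·CA·CA·CA·BC·CA·BC·C·CA·CA·CA·BC
    A ↦ BC
    B ↦ C
    C ↦ CA

A->BC, B->C, C->CA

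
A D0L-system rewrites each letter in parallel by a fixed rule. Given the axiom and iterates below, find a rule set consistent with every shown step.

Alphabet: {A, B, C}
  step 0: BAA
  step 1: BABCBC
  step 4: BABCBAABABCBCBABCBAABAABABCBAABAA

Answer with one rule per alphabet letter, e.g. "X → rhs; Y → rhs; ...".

  step 0 ⇒ step 1: BAA ⇒ BA·BC·BC
    A ↦ BC
    B ↦ BA
    C ↦ A  (constrained at step 1)

A->BC, B->BA, C->A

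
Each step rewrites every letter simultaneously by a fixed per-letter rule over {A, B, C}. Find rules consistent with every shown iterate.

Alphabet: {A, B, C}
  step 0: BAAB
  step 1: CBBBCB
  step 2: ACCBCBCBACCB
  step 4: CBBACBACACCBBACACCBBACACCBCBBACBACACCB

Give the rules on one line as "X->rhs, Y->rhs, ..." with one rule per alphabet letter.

  step 1 ⇒ step 2: CBBBCB ⇒ AC·CB·CB·CB·AC·CB
    B ↦ CB
    C ↦ AC
  step 0 ⇒ step 1: BAAB ⇒ CB·B·B·CB
    A ↦ B

A->B, B->CB, C->AC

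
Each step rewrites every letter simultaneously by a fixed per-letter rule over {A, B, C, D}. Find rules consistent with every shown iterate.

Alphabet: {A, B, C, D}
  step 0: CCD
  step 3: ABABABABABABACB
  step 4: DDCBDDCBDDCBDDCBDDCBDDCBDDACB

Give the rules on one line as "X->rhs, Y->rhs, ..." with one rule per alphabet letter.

A->DD, B->CB, C->A, D->AB

  step 3 ⇒ step 4: ABABABABABABACB ⇒ DD·CB·DD·CB·DD·CB·DD·CB·DD·CB·DD·CB·DD·A·CB
    A ↦ DD
    B ↦ CB
    C ↦ A
    D ↦ AB  (constrained at step 0)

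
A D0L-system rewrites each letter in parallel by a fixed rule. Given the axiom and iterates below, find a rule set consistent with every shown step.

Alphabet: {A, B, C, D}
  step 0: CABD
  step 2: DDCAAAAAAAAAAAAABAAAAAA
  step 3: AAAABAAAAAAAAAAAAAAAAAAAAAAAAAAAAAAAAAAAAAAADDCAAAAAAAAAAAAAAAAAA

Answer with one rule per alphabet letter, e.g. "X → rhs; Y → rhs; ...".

A->AAA, B->DDC, C->B, D->AA

  step 2 ⇒ step 3: DDCAAAAAAAAAAAAABAAAAAA ⇒ AA·AA·B·AAA·AAA·AAA·AAA·AAA·AAA·AAA·AAA·AAA·AAA·AAA·AAA·AAA·DDC·AAA·AAA·AAA·AAA·AAA·AAA
    A ↦ AAA
    B ↦ DDC
    C ↦ B
    D ↦ AA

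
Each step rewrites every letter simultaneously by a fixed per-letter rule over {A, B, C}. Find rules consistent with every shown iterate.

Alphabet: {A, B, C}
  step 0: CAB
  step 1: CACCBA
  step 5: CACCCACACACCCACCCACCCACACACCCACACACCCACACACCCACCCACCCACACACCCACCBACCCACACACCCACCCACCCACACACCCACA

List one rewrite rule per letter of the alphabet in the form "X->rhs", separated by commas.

  step 0 ⇒ step 1: CAB ⇒ CA·CC·BA
    A ↦ CC
    B ↦ BA
    C ↦ CA

A->CC, B->BA, C->CA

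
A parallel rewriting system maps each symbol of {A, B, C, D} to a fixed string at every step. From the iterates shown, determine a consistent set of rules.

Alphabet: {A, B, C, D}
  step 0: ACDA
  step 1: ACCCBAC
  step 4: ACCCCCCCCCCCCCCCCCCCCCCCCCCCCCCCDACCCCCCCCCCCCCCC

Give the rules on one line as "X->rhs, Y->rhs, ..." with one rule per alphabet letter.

  step 0 ⇒ step 1: ACDA ⇒ AC·CC·B·AC
    A ↦ AC
    C ↦ CC
    D ↦ B
    B ↦ D  (constrained at step 1)

A->AC, B->D, C->CC, D->B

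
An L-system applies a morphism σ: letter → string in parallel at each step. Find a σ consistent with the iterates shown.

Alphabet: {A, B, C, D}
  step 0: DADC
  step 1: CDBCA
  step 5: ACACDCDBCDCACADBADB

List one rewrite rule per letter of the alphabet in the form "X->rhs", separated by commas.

  step 0 ⇒ step 1: DADC ⇒ C·DB·C·A
    A ↦ DB
    C ↦ A
    D ↦ C
    B ↦ DC  (constrained at step 1)

A->DB, B->DC, C->A, D->C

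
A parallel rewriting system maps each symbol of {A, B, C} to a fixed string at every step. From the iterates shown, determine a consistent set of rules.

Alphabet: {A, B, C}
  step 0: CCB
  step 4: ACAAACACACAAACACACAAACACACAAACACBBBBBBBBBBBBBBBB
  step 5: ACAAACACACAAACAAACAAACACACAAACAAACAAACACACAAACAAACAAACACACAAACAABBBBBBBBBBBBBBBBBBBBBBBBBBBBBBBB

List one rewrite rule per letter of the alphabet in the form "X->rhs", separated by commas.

  step 4 ⇒ step 5: ACAAACACACAAACACACAAACACACAAACACBBBBBBBBBBBBBBBB ⇒ AC·AA·AC·AC·AC·AA·AC·AA·AC·AA·AC·AC·AC·AA·AC·AA·AC·AA·AC·AC·AC·AA·AC·AA·AC·AA·AC·AC·AC·AA·AC·AA·BB·BB·BB·BB·BB·BB·BB·BB·BB·BB·BB·BB·BB·BB·BB·BB
    A ↦ AC
    B ↦ BB
    C ↦ AA

A->AC, B->BB, C->AA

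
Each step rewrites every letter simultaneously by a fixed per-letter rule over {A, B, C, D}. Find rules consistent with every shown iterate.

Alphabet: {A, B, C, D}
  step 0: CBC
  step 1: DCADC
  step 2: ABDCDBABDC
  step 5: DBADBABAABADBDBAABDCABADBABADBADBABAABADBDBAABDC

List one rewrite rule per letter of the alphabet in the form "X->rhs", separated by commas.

  step 1 ⇒ step 2: DCADC ⇒ AB·DC·DB·AB·DC
    A ↦ DB
    C ↦ DC
    D ↦ AB
  step 0 ⇒ step 1: CBC ⇒ DC·A·DC
    B ↦ A

A->DB, B->A, C->DC, D->AB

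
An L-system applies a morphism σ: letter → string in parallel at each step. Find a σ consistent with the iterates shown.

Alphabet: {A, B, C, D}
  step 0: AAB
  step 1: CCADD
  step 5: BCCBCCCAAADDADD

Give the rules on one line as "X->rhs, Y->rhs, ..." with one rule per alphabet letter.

  step 0 ⇒ step 1: AAB ⇒ C·C·ADD
    A ↦ C
    B ↦ ADD
    C ↦ B  (constrained at step 1)
    D ↦ A  (constrained at step 1)

A->C, B->ADD, C->B, D->A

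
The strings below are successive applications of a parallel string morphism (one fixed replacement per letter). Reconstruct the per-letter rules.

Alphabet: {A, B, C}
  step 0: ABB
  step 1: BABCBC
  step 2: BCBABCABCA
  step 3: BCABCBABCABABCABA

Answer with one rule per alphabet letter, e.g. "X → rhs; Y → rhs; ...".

  step 2 ⇒ step 3: BCBABCABCA ⇒ BC·A·BC·BA·BC·A·BA·BC·A·BA
    A ↦ BA
    B ↦ BC
    C ↦ A

A->BA, B->BC, C->A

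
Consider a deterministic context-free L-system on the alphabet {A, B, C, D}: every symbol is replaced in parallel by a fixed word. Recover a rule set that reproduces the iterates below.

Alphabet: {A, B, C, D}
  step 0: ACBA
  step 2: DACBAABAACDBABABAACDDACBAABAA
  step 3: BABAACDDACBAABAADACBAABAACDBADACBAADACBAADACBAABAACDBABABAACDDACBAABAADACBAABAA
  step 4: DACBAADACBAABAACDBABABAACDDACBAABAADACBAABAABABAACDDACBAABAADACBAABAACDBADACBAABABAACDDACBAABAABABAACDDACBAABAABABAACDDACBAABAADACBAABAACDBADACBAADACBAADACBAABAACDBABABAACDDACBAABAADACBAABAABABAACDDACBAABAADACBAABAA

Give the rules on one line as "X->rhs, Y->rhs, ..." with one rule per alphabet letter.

  step 3 ⇒ step 4: BABAACDDACBAABAADACBAABAACDBADACBAADACBAADACBAABAACDBABABAACDDACBAABAADACBAABAA ⇒ DAC·BAA·DAC·BAA·BAA·CD·BA·BA·BAA·CD·DAC·BAA·BAA·DAC·BAA·BAA·BA·BAA·CD·DAC·BAA·BAA·DAC·BAA·BAA·CD·BA·DAC·BAA·BA·BAA·CD·DAC·BAA·BAA·BA·BAA·CD·DAC·BAA·BAA·BA·BAA·CD·DAC·BAA·BAA·DAC·BAA·BAA·CD·BA·DAC·BAA·DAC·BAA·DAC·BAA·BAA·CD·BA·BA·BAA·CD·DAC·BAA·BAA·DAC·BAA·BAA·BA·BAA·CD·DAC·BAA·BAA·DAC·BAA·BAA
    A ↦ BAA
    B ↦ DAC
    C ↦ CD
    D ↦ BA

A->BAA, B->DAC, C->CD, D->BA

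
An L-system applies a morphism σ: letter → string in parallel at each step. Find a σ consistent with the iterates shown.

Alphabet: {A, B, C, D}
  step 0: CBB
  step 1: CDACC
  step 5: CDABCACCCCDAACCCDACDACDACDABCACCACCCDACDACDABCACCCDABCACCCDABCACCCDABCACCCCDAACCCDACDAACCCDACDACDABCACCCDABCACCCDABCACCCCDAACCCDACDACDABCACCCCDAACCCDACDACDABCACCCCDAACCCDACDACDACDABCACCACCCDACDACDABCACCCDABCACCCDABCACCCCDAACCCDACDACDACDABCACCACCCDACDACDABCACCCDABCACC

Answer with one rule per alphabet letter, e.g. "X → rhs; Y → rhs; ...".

  step 0 ⇒ step 1: CBB ⇒ CDA·C·C
    B ↦ C
    C ↦ CDA
    A ↦ ACC  (constrained at step 1)
    D ↦ BC  (constrained at step 1)

A->ACC, B->C, C->CDA, D->BC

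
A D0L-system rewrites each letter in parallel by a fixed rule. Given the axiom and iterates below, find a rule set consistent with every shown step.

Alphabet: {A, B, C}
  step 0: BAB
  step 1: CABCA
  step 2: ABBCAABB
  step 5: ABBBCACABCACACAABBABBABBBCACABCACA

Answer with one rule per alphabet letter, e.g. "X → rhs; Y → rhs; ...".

  step 1 ⇒ step 2: CABCA ⇒ AB·B·CA·AB·B
    A ↦ B
    B ↦ CA
    C ↦ AB

A->B, B->CA, C->AB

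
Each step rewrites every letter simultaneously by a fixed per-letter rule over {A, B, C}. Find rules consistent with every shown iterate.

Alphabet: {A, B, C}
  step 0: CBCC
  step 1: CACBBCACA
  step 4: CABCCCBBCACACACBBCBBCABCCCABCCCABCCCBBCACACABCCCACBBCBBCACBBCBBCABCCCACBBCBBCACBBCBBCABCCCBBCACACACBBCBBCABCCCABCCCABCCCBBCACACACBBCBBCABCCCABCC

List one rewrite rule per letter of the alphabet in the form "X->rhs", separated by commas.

A->BCC, B->CBB, C->CA

  step 0 ⇒ step 1: CBCC ⇒ CA·CBB·CA·CA
    B ↦ CBB
    C ↦ CA
    A ↦ BCC  (constrained at step 1)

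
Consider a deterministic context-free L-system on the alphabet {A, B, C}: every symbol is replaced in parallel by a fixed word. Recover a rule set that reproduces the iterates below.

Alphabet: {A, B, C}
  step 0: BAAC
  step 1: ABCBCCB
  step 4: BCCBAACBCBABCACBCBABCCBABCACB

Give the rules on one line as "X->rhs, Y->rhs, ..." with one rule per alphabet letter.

  step 0 ⇒ step 1: BAAC ⇒ A·BC·BC·CB
    A ↦ BC
    B ↦ A
    C ↦ CB

A->BC, B->A, C->CB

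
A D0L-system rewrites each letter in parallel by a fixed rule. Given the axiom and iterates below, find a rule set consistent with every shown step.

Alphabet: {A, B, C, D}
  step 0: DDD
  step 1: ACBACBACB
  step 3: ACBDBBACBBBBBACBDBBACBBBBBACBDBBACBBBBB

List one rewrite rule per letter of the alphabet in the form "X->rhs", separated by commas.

  step 0 ⇒ step 1: DDD ⇒ ACB·ACB·ACB
    D ↦ ACB
    A ↦ DCB  (constrained at step 1)
    B ↦ BB  (constrained at step 1)
    C ↦ D  (constrained at step 1)

A->DCB, B->BB, C->D, D->ACB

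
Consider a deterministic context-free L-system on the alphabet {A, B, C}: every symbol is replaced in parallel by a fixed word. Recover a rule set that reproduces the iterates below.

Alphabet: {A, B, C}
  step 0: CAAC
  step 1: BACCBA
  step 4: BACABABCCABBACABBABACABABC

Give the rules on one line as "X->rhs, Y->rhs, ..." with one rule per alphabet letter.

  step 0 ⇒ step 1: CAAC ⇒ BA·C·C·BA
    A ↦ C
    C ↦ BA
    B ↦ AB  (constrained at step 1)

A->C, B->AB, C->BA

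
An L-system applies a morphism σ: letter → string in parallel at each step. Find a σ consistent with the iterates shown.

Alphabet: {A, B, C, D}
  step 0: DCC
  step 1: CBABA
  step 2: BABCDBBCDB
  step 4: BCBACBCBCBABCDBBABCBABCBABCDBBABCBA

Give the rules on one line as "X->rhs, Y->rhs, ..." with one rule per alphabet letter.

  step 1 ⇒ step 2: CBABA ⇒ BA·BC·DB·BC·DB
    A ↦ DB
    B ↦ BC
    C ↦ BA
  step 0 ⇒ step 1: DCC ⇒ C·BA·BA
    D ↦ C

A->DB, B->BC, C->BA, D->C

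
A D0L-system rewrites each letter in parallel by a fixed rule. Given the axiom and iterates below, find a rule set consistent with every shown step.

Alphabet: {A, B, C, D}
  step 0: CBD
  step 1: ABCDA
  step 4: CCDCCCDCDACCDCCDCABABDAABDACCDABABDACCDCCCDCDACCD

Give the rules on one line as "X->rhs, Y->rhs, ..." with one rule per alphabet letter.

A->CCD, B->C, C->AB, D->DA

  step 0 ⇒ step 1: CBD ⇒ AB·C·DA
    B ↦ C
    C ↦ AB
    D ↦ DA
    A ↦ CCD  (constrained at step 1)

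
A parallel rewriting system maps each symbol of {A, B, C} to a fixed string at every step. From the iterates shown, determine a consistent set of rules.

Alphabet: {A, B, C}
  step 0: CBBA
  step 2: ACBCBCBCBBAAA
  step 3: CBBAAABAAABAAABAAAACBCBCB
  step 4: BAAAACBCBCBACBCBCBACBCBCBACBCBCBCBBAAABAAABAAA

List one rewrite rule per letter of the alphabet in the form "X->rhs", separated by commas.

  step 3 ⇒ step 4: CBBAAABAAABAAABAAAACBCBCB ⇒ BAA·A·A·CB·CB·CB·A·CB·CB·CB·A·CB·CB·CB·A·CB·CB·CB·CB·BAA·A·BAA·A·BAA·A
    A ↦ CB
    B ↦ A
    C ↦ BAA

A->CB, B->A, C->BAA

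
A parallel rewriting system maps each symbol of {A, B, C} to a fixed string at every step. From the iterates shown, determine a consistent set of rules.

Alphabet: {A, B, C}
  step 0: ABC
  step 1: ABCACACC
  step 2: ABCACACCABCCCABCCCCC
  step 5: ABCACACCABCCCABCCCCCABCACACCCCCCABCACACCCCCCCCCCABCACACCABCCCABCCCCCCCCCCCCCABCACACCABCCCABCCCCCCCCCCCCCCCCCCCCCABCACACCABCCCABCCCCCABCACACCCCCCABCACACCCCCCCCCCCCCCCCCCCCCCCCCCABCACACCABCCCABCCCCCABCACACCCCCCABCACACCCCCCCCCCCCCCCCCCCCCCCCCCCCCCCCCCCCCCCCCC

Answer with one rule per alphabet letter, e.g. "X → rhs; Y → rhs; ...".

  step 1 ⇒ step 2: ABCACACC ⇒ ABC·ACA·CC·ABC·CC·ABC·CC·CC
    A ↦ ABC
    B ↦ ACA
    C ↦ CC

A->ABC, B->ACA, C->CC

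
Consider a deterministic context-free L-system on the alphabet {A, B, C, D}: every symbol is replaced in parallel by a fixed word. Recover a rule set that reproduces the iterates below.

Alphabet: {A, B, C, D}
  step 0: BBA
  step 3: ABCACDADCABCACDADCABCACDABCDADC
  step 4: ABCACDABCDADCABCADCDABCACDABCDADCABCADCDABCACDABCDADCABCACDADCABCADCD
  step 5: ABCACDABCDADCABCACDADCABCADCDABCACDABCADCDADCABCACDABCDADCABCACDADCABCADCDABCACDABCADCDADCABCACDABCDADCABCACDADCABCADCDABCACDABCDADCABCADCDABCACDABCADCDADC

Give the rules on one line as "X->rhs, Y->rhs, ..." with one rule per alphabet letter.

  step 4 ⇒ step 5: ABCACDABCDADCABCADCDABCACDABCDADCABCADCDABCACDABCDADCABCACDADCABCADCD ⇒ ABC·AC·D·ABC·D·ADC·ABC·AC·D·ADC·ABC·ADC·D·ABC·AC·D·ABC·ADC·D·ADC·ABC·AC·D·ABC·D·ADC·ABC·AC·D·ADC·ABC·ADC·D·ABC·AC·D·ABC·ADC·D·ADC·ABC·AC·D·ABC·D·ADC·ABC·AC·D·ADC·ABC·ADC·D·ABC·AC·D·ABC·D·ADC·ABC·ADC·D·ABC·AC·D·ABC·ADC·D·ADC
    A ↦ ABC
    B ↦ AC
    C ↦ D
    D ↦ ADC

A->ABC, B->AC, C->D, D->ADC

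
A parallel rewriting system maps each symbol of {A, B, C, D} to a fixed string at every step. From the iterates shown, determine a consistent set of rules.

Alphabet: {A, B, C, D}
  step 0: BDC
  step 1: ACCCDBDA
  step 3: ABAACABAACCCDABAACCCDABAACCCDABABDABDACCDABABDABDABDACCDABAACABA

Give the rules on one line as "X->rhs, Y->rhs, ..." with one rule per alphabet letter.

A->ABA, B->AC, C->BDA, D->CCD

  step 0 ⇒ step 1: BDC ⇒ AC·CCD·BDA
    B ↦ AC
    C ↦ BDA
    D ↦ CCD
    A ↦ ABA  (constrained at step 1)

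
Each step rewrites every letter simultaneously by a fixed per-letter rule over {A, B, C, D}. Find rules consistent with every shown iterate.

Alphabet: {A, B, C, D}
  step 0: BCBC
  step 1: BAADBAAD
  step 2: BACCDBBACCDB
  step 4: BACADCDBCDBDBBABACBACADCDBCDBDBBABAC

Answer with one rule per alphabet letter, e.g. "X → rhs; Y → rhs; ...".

A->C, B->BA, C->AD, D->DB

  step 1 ⇒ step 2: BAADBAAD ⇒ BA·C·C·DB·BA·C·C·DB
    A ↦ C
    B ↦ BA
    D ↦ DB
  step 0 ⇒ step 1: BCBC ⇒ BA·AD·BA·AD
    C ↦ AD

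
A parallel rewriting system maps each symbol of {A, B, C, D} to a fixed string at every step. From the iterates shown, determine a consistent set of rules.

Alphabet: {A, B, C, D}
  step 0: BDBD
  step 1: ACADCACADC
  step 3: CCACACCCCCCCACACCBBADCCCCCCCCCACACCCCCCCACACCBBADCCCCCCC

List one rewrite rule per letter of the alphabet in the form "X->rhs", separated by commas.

  step 0 ⇒ step 1: BDBD ⇒ AC·ADC·AC·ADC
    B ↦ AC
    D ↦ ADC
    A ↦ CBB  (constrained at step 1)
    C ↦ CC  (constrained at step 1)

A->CBB, B->AC, C->CC, D->ADC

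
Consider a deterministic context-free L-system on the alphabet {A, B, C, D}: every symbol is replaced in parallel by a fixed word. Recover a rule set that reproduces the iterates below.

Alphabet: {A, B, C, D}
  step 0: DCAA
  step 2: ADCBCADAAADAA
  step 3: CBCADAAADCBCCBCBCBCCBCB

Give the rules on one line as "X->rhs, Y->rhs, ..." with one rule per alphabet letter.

  step 2 ⇒ step 3: ADCBCADAAADAA ⇒ CB·C·AD·AA·AD·CB·C·CB·CB·CB·C·CB·CB
    A ↦ CB
    B ↦ AA
    C ↦ AD
    D ↦ C

A->CB, B->AA, C->AD, D->C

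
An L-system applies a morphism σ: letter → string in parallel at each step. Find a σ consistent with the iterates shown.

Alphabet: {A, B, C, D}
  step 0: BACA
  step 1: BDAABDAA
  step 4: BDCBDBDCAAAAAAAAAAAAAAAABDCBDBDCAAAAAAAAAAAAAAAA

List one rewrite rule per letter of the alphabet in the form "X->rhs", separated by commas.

A->AA, B->BD, C->BD, D->C

  step 0 ⇒ step 1: BACA ⇒ BD·AA·BD·AA
    A ↦ AA
    B ↦ BD
    C ↦ BD
    D ↦ C  (constrained at step 1)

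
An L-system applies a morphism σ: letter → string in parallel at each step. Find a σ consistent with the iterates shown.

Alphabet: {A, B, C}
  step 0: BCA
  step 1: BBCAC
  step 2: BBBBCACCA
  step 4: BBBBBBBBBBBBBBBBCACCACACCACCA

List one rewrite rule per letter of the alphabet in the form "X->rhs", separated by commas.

  step 1 ⇒ step 2: BBCAC ⇒ BB·BB·CA·C·CA
    A ↦ C
    B ↦ BB
    C ↦ CA

A->C, B->BB, C->CA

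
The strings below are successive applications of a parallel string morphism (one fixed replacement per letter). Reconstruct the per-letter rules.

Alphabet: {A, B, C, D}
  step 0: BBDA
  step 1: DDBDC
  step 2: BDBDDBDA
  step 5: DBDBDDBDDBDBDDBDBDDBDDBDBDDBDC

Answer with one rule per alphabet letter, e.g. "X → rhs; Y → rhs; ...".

A->C, B->D, C->A, D->BD

  step 1 ⇒ step 2: DDBDC ⇒ BD·BD·D·BD·A
    B ↦ D
    C ↦ A
    D ↦ BD
  step 0 ⇒ step 1: BBDA ⇒ D·D·BD·C
    A ↦ C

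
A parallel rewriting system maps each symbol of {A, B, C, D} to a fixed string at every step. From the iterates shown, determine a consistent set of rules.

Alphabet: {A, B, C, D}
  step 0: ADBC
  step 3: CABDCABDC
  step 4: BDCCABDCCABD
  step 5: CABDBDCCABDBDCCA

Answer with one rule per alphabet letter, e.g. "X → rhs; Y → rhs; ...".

  step 4 ⇒ step 5: BDCCABDCCABD ⇒ C·A·BD·BD·C·C·A·BD·BD·C·C·A
    A ↦ C
    B ↦ C
    C ↦ BD
    D ↦ A

A->C, B->C, C->BD, D->A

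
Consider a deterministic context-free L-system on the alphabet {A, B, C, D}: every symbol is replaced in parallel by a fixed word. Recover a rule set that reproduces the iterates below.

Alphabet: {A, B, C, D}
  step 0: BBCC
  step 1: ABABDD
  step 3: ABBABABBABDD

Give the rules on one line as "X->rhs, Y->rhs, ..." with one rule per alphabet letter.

A->B, B->AB, C->D, D->C

  step 0 ⇒ step 1: BBCC ⇒ AB·AB·D·D
    B ↦ AB
    C ↦ D
    A ↦ B  (constrained at step 1)
    D ↦ C  (constrained at step 1)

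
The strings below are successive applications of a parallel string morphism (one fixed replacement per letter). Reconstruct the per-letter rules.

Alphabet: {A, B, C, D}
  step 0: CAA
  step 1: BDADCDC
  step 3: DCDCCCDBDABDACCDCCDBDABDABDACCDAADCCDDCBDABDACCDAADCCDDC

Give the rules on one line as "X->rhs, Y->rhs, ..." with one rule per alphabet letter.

  step 0 ⇒ step 1: CAA ⇒ BDA·DC·DC
    A ↦ DC
    C ↦ BDA
    B ↦ AAD  (constrained at step 1)
    D ↦ CCD  (constrained at step 1)

A->DC, B->AAD, C->BDA, D->CCD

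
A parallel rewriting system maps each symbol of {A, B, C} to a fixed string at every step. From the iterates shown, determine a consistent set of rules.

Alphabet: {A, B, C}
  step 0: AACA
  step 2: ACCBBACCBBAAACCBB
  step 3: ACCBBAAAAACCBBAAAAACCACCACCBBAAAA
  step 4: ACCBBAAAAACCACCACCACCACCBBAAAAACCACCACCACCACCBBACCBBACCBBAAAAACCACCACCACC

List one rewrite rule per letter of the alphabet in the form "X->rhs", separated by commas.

A->ACC, B->AA, C->B

  step 3 ⇒ step 4: ACCBBAAAAACCBBAAAAACCACCACCBBAAAA ⇒ ACC·B·B·AA·AA·ACC·ACC·ACC·ACC·ACC·B·B·AA·AA·ACC·ACC·ACC·ACC·ACC·B·B·ACC·B·B·ACC·B·B·AA·AA·ACC·ACC·ACC·ACC
    A ↦ ACC
    B ↦ AA
    C ↦ B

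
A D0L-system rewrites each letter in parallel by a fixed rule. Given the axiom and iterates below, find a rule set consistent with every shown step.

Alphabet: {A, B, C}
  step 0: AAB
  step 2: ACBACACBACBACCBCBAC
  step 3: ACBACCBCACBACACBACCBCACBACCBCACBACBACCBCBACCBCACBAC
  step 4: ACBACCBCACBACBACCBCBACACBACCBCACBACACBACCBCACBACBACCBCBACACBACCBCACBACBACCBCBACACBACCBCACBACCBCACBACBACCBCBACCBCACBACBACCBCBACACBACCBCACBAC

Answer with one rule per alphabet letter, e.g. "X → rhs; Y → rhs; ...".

A->AC, B->CBC, C->BAC

  step 3 ⇒ step 4: ACBACCBCACBACACBACCBCACBACCBCACBACBACCBCBACCBCACBAC ⇒ AC·BAC·CBC·AC·BAC·BAC·CBC·BAC·AC·BAC·CBC·AC·BAC·AC·BAC·CBC·AC·BAC·BAC·CBC·BAC·AC·BAC·CBC·AC·BAC·BAC·CBC·BAC·AC·BAC·CBC·AC·BAC·CBC·AC·BAC·BAC·CBC·BAC·CBC·AC·BAC·BAC·CBC·BAC·AC·BAC·CBC·AC·BAC
    A ↦ AC
    B ↦ CBC
    C ↦ BAC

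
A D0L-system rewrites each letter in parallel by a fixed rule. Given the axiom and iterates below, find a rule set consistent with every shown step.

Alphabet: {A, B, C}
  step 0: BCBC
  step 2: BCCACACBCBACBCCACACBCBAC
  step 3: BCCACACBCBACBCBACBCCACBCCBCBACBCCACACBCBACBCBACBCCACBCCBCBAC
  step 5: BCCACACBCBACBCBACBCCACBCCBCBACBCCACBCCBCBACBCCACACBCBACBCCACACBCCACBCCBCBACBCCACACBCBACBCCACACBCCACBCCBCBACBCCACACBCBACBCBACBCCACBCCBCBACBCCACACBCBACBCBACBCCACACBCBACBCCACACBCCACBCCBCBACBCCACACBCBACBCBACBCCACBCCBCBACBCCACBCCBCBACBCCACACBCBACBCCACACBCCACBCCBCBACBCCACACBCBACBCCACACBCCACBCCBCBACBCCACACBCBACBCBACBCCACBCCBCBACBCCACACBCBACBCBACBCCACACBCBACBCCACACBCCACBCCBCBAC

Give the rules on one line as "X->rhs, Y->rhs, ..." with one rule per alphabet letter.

A->BCB, B->BCC, C->AC

  step 2 ⇒ step 3: BCCACACBCBACBCCACACBCBAC ⇒ BCC·AC·AC·BCB·AC·BCB·AC·BCC·AC·BCC·BCB·AC·BCC·AC·AC·BCB·AC·BCB·AC·BCC·AC·BCC·BCB·AC
    A ↦ BCB
    B ↦ BCC
    C ↦ AC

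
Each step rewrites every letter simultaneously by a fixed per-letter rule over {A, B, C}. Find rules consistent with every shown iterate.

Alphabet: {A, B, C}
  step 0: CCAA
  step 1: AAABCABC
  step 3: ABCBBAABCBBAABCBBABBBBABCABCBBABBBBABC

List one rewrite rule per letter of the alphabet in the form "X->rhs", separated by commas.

  step 0 ⇒ step 1: CCAA ⇒ A·A·ABC·ABC
    A ↦ ABC
    C ↦ A
    B ↦ BB  (constrained at step 1)

A->ABC, B->BB, C->A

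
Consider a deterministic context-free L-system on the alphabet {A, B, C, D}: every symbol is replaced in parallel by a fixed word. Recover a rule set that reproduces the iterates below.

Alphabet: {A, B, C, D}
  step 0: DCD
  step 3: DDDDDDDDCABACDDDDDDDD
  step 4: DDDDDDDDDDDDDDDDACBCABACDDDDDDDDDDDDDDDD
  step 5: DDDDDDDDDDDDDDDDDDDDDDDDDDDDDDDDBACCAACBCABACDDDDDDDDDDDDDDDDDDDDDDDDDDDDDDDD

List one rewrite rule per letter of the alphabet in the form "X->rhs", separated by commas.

  step 4 ⇒ step 5: DDDDDDDDDDDDDDDDACBCABACDDDDDDDDDDDDDDDD ⇒ DD·DD·DD·DD·DD·DD·DD·DD·DD·DD·DD·DD·DD·DD·DD·DD·B·AC·CA·AC·B·CA·B·AC·DD·DD·DD·DD·DD·DD·DD·DD·DD·DD·DD·DD·DD·DD·DD·DD
    A ↦ B
    B ↦ CA
    C ↦ AC
    D ↦ DD

A->B, B->CA, C->AC, D->DD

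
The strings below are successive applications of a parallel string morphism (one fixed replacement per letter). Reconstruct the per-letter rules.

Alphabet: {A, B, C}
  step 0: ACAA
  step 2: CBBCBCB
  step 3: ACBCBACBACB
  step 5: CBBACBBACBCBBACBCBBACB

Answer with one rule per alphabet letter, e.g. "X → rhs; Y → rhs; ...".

  step 2 ⇒ step 3: CBBCBCB ⇒ A·CB·CB·A·CB·A·CB
    B ↦ CB
    C ↦ A
    A ↦ B  (constrained at step 0)

A->B, B->CB, C->A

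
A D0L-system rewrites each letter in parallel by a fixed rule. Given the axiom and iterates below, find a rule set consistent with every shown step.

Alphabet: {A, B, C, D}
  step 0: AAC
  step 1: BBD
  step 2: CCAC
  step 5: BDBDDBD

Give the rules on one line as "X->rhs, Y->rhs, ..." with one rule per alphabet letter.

A->B, B->C, C->D, D->AC

  step 1 ⇒ step 2: BBD ⇒ C·C·AC
    B ↦ C
    D ↦ AC
  step 0 ⇒ step 1: AAC ⇒ B·B·D
    A ↦ B
  step 0 ⇒ step 1: AAC ⇒ B·B·D
    C ↦ D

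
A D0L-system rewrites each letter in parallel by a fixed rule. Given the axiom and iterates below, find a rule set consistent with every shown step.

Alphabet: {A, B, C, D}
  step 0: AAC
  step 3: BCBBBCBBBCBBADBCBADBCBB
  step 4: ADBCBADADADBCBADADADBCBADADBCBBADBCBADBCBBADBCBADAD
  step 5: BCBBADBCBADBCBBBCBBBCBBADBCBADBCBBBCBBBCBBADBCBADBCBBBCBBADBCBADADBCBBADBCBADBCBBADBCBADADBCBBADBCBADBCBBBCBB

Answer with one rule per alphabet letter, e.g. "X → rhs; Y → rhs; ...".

A->B, B->AD, C->BCB, D->CBB

  step 4 ⇒ step 5: ADBCBADADADBCBADADADBCBADADBCBBADBCBADBCBBADBCBADAD ⇒ B·CBB·AD·BCB·AD·B·CBB·B·CBB·B·CBB·AD·BCB·AD·B·CBB·B·CBB·B·CBB·AD·BCB·AD·B·CBB·B·CBB·AD·BCB·AD·AD·B·CBB·AD·BCB·AD·B·CBB·AD·BCB·AD·AD·B·CBB·AD·BCB·AD·B·CBB·B·CBB
    A ↦ B
    B ↦ AD
    C ↦ BCB
    D ↦ CBB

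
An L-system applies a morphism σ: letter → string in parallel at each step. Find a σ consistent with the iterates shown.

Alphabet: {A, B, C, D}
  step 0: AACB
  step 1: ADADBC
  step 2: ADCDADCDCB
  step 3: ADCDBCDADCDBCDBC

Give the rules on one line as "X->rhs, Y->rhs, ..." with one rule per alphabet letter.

A->AD, B->C, C->B, D->CD

  step 2 ⇒ step 3: ADCDADCDCB ⇒ AD·CD·B·CD·AD·CD·B·CD·B·C
    A ↦ AD
    B ↦ C
    C ↦ B
    D ↦ CD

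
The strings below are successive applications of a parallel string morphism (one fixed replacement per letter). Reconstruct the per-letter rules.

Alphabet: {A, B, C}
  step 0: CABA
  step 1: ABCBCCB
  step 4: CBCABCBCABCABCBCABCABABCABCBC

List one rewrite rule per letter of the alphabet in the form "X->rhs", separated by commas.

A->CB, B->C, C->AB

  step 0 ⇒ step 1: CABA ⇒ AB·CB·C·CB
    A ↦ CB
    B ↦ C
    C ↦ AB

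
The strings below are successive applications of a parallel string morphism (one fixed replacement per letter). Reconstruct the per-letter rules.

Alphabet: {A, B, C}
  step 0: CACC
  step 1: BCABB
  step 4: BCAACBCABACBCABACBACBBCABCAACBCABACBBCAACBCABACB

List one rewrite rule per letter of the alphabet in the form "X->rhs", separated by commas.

  step 0 ⇒ step 1: CACC ⇒ B·CA·B·B
    A ↦ CA
    C ↦ B
    B ↦ ACB  (constrained at step 1)

A->CA, B->ACB, C->B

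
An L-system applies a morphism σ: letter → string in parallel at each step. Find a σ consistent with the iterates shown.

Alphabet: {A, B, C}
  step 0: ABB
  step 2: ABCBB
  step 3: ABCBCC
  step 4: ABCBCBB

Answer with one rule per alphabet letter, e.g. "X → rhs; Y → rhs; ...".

  step 3 ⇒ step 4: ABCBCC ⇒ AB·C·B·C·B·B
    A ↦ AB
    B ↦ C
    C ↦ B

A->AB, B->C, C->B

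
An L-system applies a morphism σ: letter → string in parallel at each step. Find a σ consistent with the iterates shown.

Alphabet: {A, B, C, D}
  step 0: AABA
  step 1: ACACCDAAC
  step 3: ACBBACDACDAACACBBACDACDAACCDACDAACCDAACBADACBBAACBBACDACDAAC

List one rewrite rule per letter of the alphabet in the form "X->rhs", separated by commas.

A->AC, B->CDA, C->BBA, D->BAD

  step 0 ⇒ step 1: AABA ⇒ AC·AC·CDA·AC
    A ↦ AC
    B ↦ CDA
    C ↦ BBA  (constrained at step 1)
    D ↦ BAD  (constrained at step 1)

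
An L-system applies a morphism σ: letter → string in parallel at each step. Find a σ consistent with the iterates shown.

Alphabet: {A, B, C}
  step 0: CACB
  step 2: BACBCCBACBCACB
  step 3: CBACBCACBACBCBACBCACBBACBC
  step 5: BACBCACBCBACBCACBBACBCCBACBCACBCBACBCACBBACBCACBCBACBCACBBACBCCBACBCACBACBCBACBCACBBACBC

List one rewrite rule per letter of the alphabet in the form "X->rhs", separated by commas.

A->B, B->C, C->ACB

  step 2 ⇒ step 3: BACBCCBACBCACB ⇒ C·B·ACB·C·ACB·ACB·C·B·ACB·C·ACB·B·ACB·C
    A ↦ B
    B ↦ C
    C ↦ ACB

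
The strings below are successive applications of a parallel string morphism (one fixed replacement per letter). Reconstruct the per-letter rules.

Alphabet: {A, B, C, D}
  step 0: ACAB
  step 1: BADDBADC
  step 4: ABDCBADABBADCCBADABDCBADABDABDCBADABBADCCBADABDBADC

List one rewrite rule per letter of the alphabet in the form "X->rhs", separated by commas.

A->BAD, B->C, C->D, D->AB

  step 0 ⇒ step 1: ACAB ⇒ BAD·D·BAD·C
    A ↦ BAD
    B ↦ C
    C ↦ D
    D ↦ AB  (constrained at step 1)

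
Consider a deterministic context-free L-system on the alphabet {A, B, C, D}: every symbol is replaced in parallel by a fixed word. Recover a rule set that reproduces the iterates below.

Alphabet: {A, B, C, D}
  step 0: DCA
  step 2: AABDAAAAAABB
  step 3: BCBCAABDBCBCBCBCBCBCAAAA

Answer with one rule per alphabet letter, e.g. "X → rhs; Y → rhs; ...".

  step 2 ⇒ step 3: AABDAAAAAABB ⇒ BC·BC·AA·BD·BC·BC·BC·BC·BC·BC·AA·AA
    A ↦ BC
    B ↦ AA
    D ↦ BD
    C ↦ BB  (constrained at step 0)

A->BC, B->AA, C->BB, D->BD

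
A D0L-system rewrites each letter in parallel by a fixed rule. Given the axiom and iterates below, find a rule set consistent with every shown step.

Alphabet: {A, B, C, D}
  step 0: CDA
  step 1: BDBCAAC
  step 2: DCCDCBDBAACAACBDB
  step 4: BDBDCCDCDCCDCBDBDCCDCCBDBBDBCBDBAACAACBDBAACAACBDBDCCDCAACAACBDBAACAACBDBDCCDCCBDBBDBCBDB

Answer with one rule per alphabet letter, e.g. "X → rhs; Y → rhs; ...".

A->AAC, B->DC, C->BDB, D->C

  step 1 ⇒ step 2: BDBCAAC ⇒ DC·C·DC·BDB·AAC·AAC·BDB
    A ↦ AAC
    B ↦ DC
    C ↦ BDB
    D ↦ C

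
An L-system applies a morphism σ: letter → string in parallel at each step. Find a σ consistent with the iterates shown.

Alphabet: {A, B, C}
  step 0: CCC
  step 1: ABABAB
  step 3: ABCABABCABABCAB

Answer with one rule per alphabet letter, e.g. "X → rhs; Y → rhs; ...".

A->C, B->AB, C->AB

  step 0 ⇒ step 1: CCC ⇒ AB·AB·AB
    C ↦ AB
    A ↦ C  (constrained at step 1)
    B ↦ AB  (constrained at step 1)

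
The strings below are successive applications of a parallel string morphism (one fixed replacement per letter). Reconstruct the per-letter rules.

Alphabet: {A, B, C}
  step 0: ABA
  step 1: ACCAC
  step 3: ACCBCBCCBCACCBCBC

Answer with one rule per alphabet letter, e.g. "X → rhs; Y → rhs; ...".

A->AC, B->C, C->CB

  step 0 ⇒ step 1: ABA ⇒ AC·C·AC
    A ↦ AC
    B ↦ C
    C ↦ CB  (constrained at step 1)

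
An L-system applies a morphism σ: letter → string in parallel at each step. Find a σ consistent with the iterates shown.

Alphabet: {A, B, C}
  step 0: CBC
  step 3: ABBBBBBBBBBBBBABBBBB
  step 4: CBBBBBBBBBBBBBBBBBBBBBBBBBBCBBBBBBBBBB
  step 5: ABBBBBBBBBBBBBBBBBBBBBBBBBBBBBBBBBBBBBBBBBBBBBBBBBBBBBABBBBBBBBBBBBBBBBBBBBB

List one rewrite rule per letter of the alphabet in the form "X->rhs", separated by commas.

A->C, B->BB, C->AB

  step 4 ⇒ step 5: CBBBBBBBBBBBBBBBBBBBBBBBBBBCBBBBBBBBBB ⇒ AB·BB·BB·BB·BB·BB·BB·BB·BB·BB·BB·BB·BB·BB·BB·BB·BB·BB·BB·BB·BB·BB·BB·BB·BB·BB·BB·AB·BB·BB·BB·BB·BB·BB·BB·BB·BB·BB
    B ↦ BB
    C ↦ AB
  step 3 ⇒ step 4: ABBBBBBBBBBBBBABBBBB ⇒ C·BB·BB·BB·BB·BB·BB·BB·BB·BB·BB·BB·BB·BB·C·BB·BB·BB·BB·BB
    A ↦ C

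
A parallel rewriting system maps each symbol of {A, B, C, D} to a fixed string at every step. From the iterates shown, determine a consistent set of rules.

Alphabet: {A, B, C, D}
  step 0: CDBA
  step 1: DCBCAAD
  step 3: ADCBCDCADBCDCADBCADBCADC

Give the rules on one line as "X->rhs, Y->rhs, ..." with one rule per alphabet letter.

A->AD, B->A, C->DC, D->BC

  step 0 ⇒ step 1: CDBA ⇒ DC·BC·A·AD
    A ↦ AD
    B ↦ A
    C ↦ DC
    D ↦ BC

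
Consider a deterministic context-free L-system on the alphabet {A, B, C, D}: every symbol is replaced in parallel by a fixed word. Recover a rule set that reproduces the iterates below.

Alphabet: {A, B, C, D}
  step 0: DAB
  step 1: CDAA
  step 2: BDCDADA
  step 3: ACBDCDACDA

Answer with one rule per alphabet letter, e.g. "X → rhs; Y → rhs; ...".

A->DA, B->A, C->BD, D->C

  step 2 ⇒ step 3: BDCDADA ⇒ A·C·BD·C·DA·C·DA
    A ↦ DA
    B ↦ A
    C ↦ BD
    D ↦ C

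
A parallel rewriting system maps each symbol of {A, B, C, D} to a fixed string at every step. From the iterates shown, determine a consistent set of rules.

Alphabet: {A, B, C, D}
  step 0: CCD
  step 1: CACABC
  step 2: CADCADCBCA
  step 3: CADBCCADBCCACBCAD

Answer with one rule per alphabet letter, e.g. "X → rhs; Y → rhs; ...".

  step 2 ⇒ step 3: CADCADCBCA ⇒ CA·D·BC·CA·D·BC·CA·CB·CA·D
    A ↦ D
    B ↦ CB
    C ↦ CA
    D ↦ BC

A->D, B->CB, C->CA, D->BC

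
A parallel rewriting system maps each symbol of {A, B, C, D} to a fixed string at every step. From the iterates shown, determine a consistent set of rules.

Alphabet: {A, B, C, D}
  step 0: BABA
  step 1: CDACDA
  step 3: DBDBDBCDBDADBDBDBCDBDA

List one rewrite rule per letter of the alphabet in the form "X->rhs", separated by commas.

A->DA, B->C, C->DD, D->DB

  step 0 ⇒ step 1: BABA ⇒ C·DA·C·DA
    A ↦ DA
    B ↦ C
    C ↦ DD  (constrained at step 1)
    D ↦ DB  (constrained at step 1)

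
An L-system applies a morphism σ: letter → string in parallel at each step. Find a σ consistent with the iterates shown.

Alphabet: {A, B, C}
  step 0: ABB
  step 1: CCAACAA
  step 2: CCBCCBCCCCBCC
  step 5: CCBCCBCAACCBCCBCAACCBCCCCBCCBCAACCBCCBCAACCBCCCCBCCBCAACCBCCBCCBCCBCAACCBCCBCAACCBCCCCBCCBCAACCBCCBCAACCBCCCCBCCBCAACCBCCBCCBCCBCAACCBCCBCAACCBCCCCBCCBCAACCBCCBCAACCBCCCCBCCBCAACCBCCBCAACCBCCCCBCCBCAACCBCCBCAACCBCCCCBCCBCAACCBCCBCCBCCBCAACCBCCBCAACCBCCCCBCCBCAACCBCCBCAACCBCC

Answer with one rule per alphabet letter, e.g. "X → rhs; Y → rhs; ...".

A->C, B->CAA, C->CCB

  step 1 ⇒ step 2: CCAACAA ⇒ CCB·CCB·C·C·CCB·C·C
    A ↦ C
    C ↦ CCB
  step 0 ⇒ step 1: ABB ⇒ C·CAA·CAA
    B ↦ CAA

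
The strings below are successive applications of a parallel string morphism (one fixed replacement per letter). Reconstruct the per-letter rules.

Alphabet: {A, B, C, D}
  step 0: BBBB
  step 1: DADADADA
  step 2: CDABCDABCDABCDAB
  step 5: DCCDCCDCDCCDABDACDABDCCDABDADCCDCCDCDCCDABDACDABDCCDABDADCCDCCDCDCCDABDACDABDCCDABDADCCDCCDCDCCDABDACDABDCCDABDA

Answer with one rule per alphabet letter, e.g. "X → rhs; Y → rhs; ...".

A->DAB, B->DA, C->DC, D->C

  step 1 ⇒ step 2: DADADADA ⇒ C·DAB·C·DAB·C·DAB·C·DAB
    A ↦ DAB
    D ↦ C
  step 0 ⇒ step 1: BBBB ⇒ DA·DA·DA·DA
    B ↦ DA
    C ↦ DC  (constrained at step 2)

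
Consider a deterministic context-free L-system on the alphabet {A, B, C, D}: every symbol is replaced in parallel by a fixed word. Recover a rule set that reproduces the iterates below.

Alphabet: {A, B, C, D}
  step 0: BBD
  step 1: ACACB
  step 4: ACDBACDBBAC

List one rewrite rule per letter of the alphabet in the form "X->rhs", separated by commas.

A->D, B->AC, C->B, D->B

  step 0 ⇒ step 1: BBD ⇒ AC·AC·B
    B ↦ AC
    D ↦ B
    A ↦ D  (constrained at step 1)
    C ↦ B  (constrained at step 1)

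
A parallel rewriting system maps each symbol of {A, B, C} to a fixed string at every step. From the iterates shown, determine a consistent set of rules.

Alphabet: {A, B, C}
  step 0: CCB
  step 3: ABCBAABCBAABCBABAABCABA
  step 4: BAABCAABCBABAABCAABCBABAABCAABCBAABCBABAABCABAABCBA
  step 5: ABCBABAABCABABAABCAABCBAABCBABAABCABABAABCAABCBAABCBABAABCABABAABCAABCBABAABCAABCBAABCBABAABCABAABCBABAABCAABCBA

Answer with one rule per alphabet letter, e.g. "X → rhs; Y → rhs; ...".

A->BA, B->ABC, C->A

  step 4 ⇒ step 5: BAABCAABCBABAABCAABCBABAABCAABCBAABCBABAABCABAABCBA ⇒ ABC·BA·BA·ABC·A·BA·BA·ABC·A·ABC·BA·ABC·BA·BA·ABC·A·BA·BA·ABC·A·ABC·BA·ABC·BA·BA·ABC·A·BA·BA·ABC·A·ABC·BA·BA·ABC·A·ABC·BA·ABC·BA·BA·ABC·A·BA·ABC·BA·BA·ABC·A·ABC·BA
    A ↦ BA
    B ↦ ABC
    C ↦ A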